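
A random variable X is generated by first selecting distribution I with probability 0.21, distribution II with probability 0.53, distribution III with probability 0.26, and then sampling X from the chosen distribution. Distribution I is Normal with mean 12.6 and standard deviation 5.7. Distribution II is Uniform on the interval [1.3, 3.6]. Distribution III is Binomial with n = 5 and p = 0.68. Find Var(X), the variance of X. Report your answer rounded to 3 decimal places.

Per component, I: μ=12.6, E[X²]=191.25; II: μ=2.45, E[X²]=6.44333; III: μ=3.4, E[X²]=12.648.
E[X] = 0.21·12.6 + 0.53·2.45 + 0.26·3.4 = 4.8285.
E[X²] = 0.21·191.25 + 0.53·6.44333 + 0.26·12.648 = 46.8659.
Var(X) = E[X²] − (E[X])² = 46.8659 − 23.3144 = 23.5515.

23.552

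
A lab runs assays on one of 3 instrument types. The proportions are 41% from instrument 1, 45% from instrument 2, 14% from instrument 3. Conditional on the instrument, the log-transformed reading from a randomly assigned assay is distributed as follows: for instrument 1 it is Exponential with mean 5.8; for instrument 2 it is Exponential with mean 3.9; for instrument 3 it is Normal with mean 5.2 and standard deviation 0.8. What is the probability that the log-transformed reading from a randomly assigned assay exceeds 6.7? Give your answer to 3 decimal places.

Conditional on each instrument, P(X > 6.7): 1: 0.315003; 2: 0.179434; 3: 0.0303964.
By total probability, P(X > 6.7) = 0.41·0.315003 + 0.45·0.179434 + 0.14·0.0303964 = 0.214152.

0.214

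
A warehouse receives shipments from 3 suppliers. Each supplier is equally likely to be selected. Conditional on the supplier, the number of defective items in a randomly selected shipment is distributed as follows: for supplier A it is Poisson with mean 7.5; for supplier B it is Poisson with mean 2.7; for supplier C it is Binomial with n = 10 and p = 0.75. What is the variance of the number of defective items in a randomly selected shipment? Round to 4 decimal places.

Per component, A: μ=7.5, E[X²]=63.75; B: μ=2.7, E[X²]=9.99; C: μ=7.5, E[X²]=58.125.
E[X] = 0.333333·7.5 + 0.333333·2.7 + 0.333333·7.5 = 5.9.
E[X²] = 0.333333·63.75 + 0.333333·9.99 + 0.333333·58.125 = 43.955.
Var(X) = E[X²] − (E[X])² = 43.955 − 34.81 = 9.145.

9.1450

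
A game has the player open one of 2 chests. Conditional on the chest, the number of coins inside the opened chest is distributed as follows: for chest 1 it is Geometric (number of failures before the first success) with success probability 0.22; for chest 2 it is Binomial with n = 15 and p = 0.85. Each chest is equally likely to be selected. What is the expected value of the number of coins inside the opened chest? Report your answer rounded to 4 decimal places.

8.1477

Component means — 1: 3.54545; 2: 12.75.
E[X] = 0.5·3.54545 + 0.5·12.75 = 8.14773.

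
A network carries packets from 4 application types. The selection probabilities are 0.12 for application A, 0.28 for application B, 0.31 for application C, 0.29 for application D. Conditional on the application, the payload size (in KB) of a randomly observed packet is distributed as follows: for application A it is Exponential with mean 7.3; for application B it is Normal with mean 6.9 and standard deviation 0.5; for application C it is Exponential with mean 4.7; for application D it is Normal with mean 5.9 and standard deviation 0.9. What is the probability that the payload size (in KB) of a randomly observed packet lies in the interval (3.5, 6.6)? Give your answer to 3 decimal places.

Conditional on each application, P(3.5 < X < 6.6): A: 0.21422; B: 0.274253; C: 0.229336; D: 0.77782.
By total probability, P(3.5 < X < 6.6) = 0.12·0.21422 + 0.28·0.274253 + 0.31·0.229336 + 0.29·0.77782 = 0.399159.

0.399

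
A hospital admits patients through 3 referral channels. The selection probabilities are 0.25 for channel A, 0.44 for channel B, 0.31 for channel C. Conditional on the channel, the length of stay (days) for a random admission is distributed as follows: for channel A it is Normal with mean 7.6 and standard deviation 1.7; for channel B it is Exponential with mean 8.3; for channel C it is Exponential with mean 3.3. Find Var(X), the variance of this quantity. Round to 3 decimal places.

39.307

Per component, A: μ=7.6, E[X²]=60.65; B: μ=8.3, E[X²]=137.78; C: μ=3.3, E[X²]=21.78.
E[X] = 0.25·7.6 + 0.44·8.3 + 0.31·3.3 = 6.575.
E[X²] = 0.25·60.65 + 0.44·137.78 + 0.31·21.78 = 82.5375.
Var(X) = E[X²] − (E[X])² = 82.5375 − 43.2306 = 39.3069.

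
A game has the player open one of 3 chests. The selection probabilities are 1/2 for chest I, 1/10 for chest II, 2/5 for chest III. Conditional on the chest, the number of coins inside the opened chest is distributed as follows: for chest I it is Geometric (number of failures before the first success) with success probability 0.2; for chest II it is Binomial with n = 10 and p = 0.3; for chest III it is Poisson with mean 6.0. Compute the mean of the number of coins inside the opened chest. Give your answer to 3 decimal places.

4.700

Component means — I: 4; II: 3; III: 6.
E[X] = 0.5·4 + 0.1·3 + 0.4·6 = 4.7.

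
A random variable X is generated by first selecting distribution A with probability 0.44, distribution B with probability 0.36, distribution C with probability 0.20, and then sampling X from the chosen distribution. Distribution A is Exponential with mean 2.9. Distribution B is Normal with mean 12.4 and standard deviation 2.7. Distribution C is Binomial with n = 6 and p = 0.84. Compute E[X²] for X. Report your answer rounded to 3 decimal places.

70.620

For each component E[X²] = Var + (mean)², giving A: 16.82; B: 161.05; C: 26.208.
Overall E[X²] = 0.44·16.82 + 0.36·161.05 + 0.2·26.208 = 70.6204.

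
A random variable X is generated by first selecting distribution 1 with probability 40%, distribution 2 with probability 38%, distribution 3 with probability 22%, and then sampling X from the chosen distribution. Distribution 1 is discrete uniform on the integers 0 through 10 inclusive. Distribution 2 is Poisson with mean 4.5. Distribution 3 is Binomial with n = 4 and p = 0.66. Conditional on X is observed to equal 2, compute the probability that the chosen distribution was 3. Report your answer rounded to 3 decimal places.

0.457

Likelihoods P(X=2 | ·): 1: 0.0909091; 2: 0.112479; 3: 0.302132.
Posterior ∝ prior × likelihood. Numerator for 3: 0.22·0.302132 = 0.0664691.
Normalizing constant: 0.4·0.0909091 + 0.38·0.112479 + 0.22·0.302132 = 0.145575.
P(3 | observation) = 0.0664691 / 0.145575 = 0.456598.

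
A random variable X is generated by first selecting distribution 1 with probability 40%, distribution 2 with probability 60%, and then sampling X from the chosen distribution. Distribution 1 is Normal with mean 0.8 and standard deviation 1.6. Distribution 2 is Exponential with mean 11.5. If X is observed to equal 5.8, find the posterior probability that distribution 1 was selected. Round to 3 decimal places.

Likelihoods f(5.8 | ·): 1: 0.00188891; 2: 0.052513.
Posterior ∝ prior × likelihood. Numerator for 1: 0.4·0.00188891 = 0.000755565.
Normalizing constant: 0.4·0.00188891 + 0.6·0.052513 = 0.0322634.
P(1 | observation) = 0.000755565 / 0.0322634 = 0.0234187.

0.023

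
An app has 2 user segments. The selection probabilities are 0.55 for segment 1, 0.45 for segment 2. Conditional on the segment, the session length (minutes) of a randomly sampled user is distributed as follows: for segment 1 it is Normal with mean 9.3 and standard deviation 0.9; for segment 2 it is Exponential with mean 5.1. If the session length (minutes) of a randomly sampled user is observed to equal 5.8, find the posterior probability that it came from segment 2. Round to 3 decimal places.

Likelihoods f(5.8 | ·): 1: 0.000230489; 2: 0.062882.
Posterior ∝ prior × likelihood. Numerator for 2: 0.45·0.062882 = 0.0282969.
Normalizing constant: 0.55·0.000230489 + 0.45·0.062882 = 0.0284237.
P(2 | observation) = 0.0282969 / 0.0284237 = 0.99554.

0.996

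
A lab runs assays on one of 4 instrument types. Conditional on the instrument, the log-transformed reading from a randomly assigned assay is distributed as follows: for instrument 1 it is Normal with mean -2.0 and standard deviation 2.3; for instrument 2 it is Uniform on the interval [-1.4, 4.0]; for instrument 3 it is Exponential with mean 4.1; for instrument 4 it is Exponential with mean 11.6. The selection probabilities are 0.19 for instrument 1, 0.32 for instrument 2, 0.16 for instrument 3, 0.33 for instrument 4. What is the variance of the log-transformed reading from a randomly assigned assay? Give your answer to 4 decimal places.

76.8419

Per component, 1: μ=-2, E[X²]=9.29; 2: μ=1.3, E[X²]=4.12; 3: μ=4.1, E[X²]=33.62; 4: μ=11.6, E[X²]=269.12.
E[X] = 0.19·-2 + 0.32·1.3 + 0.16·4.1 + 0.33·11.6 = 4.52.
E[X²] = 0.19·9.29 + 0.32·4.12 + 0.16·33.62 + 0.33·269.12 = 97.2723.
Var(X) = E[X²] − (E[X])² = 97.2723 − 20.4304 = 76.8419.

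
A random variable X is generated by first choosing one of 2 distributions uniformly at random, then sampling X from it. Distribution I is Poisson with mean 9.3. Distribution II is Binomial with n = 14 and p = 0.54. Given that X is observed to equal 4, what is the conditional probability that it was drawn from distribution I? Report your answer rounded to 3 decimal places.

Likelihoods P(X=4 | ·): I: 0.0284959; II: 0.0361067.
Posterior ∝ prior × likelihood. Numerator for I: 0.5·0.0284959 = 0.0142479.
Normalizing constant: 0.5·0.0284959 + 0.5·0.0361067 = 0.0323013.
P(I | observation) = 0.0142479 / 0.0323013 = 0.441095.

0.441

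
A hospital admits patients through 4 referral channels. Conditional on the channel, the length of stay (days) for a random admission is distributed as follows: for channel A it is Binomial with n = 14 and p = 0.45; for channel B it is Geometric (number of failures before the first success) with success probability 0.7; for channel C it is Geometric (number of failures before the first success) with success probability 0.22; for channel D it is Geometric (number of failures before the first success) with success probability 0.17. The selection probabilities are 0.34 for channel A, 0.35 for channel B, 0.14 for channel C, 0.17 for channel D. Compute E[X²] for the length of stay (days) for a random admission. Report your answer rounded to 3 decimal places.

27.902

For each component E[X²] = Var + (mean)², giving A: 43.155; B: 0.795918; C: 28.686; D: 52.5571.
Overall E[X²] = 0.34·43.155 + 0.35·0.795918 + 0.14·28.686 + 0.17·52.5571 = 27.902.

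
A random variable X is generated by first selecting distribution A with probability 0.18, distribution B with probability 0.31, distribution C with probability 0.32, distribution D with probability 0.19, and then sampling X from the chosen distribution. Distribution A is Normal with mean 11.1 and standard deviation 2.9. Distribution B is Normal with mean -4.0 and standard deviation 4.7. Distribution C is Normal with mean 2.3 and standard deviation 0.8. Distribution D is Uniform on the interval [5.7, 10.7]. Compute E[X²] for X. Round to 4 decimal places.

50.5685

For each component E[X²] = Var + (mean)², giving A: 131.62; B: 38.09; C: 5.93; D: 69.3233.
Overall E[X²] = 0.18·131.62 + 0.31·38.09 + 0.32·5.93 + 0.19·69.3233 = 50.5685.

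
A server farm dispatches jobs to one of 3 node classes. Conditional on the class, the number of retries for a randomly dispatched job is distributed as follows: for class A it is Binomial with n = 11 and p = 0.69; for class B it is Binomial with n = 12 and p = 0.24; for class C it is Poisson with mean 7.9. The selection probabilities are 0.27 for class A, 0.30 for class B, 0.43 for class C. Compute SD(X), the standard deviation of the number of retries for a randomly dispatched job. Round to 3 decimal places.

Per component, A: μ=7.59, E[X²]=59.961; B: μ=2.88, E[X²]=10.4832; C: μ=7.9, E[X²]=70.31.
E[X] = 0.27·7.59 + 0.3·2.88 + 0.43·7.9 = 6.3103.
E[X²] = 0.27·59.961 + 0.3·10.4832 + 0.43·70.31 = 49.5677.
Var(X) = E[X²] − (E[X])² = 49.5677 − 39.8199 = 9.74784.
SD(X) = √9.74784 = 3.12215.

3.122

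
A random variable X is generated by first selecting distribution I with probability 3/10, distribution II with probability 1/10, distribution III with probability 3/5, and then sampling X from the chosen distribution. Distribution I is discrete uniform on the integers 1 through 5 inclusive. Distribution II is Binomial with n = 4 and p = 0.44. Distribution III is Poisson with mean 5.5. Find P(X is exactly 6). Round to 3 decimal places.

0.094

Conditional on each component, P(X = 6): I: 0; II: 0; III: 0.157117.
By total probability, P(X = 6) = 0.3·0 + 0.1·0 + 0.6·0.157117 = 0.0942704.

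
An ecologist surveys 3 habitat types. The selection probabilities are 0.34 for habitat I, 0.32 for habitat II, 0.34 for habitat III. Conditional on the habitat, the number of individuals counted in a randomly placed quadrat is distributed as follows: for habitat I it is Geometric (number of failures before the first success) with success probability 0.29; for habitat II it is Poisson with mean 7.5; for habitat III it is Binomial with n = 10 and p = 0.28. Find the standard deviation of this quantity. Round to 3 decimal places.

3.339

Per component, I: μ=2.44828, E[X²]=14.4364; II: μ=7.5, E[X²]=63.75; III: μ=2.8, E[X²]=9.856.
E[X] = 0.34·2.44828 + 0.32·7.5 + 0.34·2.8 = 4.18441.
E[X²] = 0.34·14.4364 + 0.32·63.75 + 0.34·9.856 = 28.6594.
Var(X) = E[X²] − (E[X])² = 28.6594 − 17.5093 = 11.1501.
SD(X) = √11.1501 = 3.33918.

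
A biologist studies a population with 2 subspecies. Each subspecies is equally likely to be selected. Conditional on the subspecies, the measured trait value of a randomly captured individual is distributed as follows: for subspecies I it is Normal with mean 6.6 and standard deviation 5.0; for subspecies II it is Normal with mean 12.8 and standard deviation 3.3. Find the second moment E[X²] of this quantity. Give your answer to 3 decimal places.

121.645

For each component E[X²] = Var + (mean)², giving I: 68.56; II: 174.73.
Overall E[X²] = 0.5·68.56 + 0.5·174.73 = 121.645.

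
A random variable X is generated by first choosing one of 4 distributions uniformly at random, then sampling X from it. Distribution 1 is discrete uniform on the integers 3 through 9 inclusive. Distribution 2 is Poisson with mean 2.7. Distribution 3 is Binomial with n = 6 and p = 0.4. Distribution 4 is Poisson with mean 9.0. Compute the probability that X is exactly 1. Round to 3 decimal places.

0.092

Conditional on each component, P(X = 1): 1: 0; 2: 0.181455; 3: 0.186624; 4: 0.00111069.
By total probability, P(X = 1) = 0.25·0 + 0.25·0.181455 + 0.25·0.186624 + 0.25·0.00111069 = 0.0922974.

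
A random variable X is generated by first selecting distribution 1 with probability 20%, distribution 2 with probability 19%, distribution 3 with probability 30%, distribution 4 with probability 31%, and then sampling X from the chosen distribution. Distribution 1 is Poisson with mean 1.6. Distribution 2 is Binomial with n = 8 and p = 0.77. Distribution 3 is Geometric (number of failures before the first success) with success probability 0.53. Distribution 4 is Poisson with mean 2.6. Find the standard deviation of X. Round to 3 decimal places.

Per component, 1: μ=1.6, E[X²]=4.16; 2: μ=6.16, E[X²]=39.3624; 3: μ=0.886792, E[X²]=2.45959; 4: μ=2.6, E[X²]=9.36.
E[X] = 0.2·1.6 + 0.19·6.16 + 0.3·0.886792 + 0.31·2.6 = 2.56244.
E[X²] = 0.2·4.16 + 0.19·39.3624 + 0.3·2.45959 + 0.31·9.36 = 11.9503.
Var(X) = E[X²] − (E[X])² = 11.9503 − 6.56609 = 5.38425.
SD(X) = √5.38425 = 2.3204.

2.320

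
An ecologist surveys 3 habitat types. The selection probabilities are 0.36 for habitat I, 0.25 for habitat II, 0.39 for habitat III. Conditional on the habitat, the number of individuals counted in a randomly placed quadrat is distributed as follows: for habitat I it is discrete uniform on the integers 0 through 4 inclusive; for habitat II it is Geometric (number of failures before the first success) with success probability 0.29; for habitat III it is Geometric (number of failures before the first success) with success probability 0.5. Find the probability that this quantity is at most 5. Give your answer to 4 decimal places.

0.9619

Conditional on each habitat, P(X ≤ 5): I: 1; II: 0.8719; III: 0.984375.
By total probability, P(X ≤ 5) = 0.36·1 + 0.25·0.8719 + 0.39·0.984375 = 0.961881.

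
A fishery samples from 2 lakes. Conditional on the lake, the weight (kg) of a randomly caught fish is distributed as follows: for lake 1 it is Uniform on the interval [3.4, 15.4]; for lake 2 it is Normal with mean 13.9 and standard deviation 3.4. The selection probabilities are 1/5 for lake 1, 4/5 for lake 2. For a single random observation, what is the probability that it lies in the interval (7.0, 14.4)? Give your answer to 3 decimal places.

0.553

Conditional on each lake, P(7.0 < X < 14.4): 1: 0.616667; 2: 0.537249.
By total probability, P(7.0 < X < 14.4) = 0.2·0.616667 + 0.8·0.537249 = 0.553133.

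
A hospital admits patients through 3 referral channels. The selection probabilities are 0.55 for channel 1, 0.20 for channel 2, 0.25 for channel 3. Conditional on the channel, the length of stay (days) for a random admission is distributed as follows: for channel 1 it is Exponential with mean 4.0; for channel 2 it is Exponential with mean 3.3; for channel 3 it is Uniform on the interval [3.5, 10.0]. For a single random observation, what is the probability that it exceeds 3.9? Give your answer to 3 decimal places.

0.503

Conditional on each channel, P(X > 3.9): 1: 0.377192; 2: 0.306721; 3: 0.938462.
By total probability, P(X > 3.9) = 0.55·0.377192 + 0.2·0.306721 + 0.25·0.938462 = 0.503415.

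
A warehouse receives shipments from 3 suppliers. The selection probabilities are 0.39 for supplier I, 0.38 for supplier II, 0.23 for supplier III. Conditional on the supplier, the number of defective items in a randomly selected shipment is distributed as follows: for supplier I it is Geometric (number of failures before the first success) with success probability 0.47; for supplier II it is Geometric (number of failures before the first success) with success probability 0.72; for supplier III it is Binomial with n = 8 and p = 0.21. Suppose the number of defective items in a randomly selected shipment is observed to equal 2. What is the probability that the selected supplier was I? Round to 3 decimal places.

Likelihoods P(X=2 | ·): I: 0.132023; II: 0.056448; III: 0.300164.
Posterior ∝ prior × likelihood. Numerator for I: 0.39·0.132023 = 0.051489.
Normalizing constant: 0.39·0.132023 + 0.38·0.056448 + 0.23·0.300164 = 0.141977.
P(I | observation) = 0.051489 / 0.141977 = 0.362657.

0.363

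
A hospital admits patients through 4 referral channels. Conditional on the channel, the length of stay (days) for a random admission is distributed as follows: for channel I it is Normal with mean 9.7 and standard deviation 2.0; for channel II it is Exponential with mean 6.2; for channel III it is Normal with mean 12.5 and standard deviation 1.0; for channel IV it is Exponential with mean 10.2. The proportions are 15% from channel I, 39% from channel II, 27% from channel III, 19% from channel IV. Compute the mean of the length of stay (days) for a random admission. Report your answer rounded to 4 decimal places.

9.1860

Component means — I: 9.7; II: 6.2; III: 12.5; IV: 10.2.
E[X] = 0.15·9.7 + 0.39·6.2 + 0.27·12.5 + 0.19·10.2 = 9.186.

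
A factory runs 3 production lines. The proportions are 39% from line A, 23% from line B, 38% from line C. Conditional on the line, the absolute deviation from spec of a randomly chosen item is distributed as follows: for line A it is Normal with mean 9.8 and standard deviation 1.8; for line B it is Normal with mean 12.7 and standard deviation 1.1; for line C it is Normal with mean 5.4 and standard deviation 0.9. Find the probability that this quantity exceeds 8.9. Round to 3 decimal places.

0.500

Conditional on each line, P(X > 8.9): A: 0.691462; B: 0.999724; C: 5.03521e-05.
By total probability, P(X > 8.9) = 0.39·0.691462 + 0.23·0.999724 + 0.38·5.03521e-05 = 0.499626.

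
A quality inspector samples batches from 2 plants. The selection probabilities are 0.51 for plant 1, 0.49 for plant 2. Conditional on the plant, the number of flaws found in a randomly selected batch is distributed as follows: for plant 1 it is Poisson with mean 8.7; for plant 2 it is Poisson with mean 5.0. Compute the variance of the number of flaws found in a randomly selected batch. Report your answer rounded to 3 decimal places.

10.308

Per component, 1: μ=8.7, E[X²]=84.39; 2: μ=5, E[X²]=30.
E[X] = 0.51·8.7 + 0.49·5 = 6.887.
E[X²] = 0.51·84.39 + 0.49·30 = 57.7389.
Var(X) = E[X²] − (E[X])² = 57.7389 − 47.4308 = 10.3081.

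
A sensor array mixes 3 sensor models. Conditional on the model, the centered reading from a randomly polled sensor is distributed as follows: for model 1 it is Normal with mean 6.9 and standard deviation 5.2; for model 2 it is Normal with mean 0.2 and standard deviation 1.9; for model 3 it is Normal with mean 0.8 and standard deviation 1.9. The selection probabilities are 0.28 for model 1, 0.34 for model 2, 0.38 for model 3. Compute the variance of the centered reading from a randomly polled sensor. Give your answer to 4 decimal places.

Per component, 1: μ=6.9, E[X²]=74.65; 2: μ=0.2, E[X²]=3.65; 3: μ=0.8, E[X²]=4.25.
E[X] = 0.28·6.9 + 0.34·0.2 + 0.38·0.8 = 2.304.
E[X²] = 0.28·74.65 + 0.34·3.65 + 0.38·4.25 = 23.758.
Var(X) = E[X²] − (E[X])² = 23.758 − 5.30842 = 18.4496.

18.4496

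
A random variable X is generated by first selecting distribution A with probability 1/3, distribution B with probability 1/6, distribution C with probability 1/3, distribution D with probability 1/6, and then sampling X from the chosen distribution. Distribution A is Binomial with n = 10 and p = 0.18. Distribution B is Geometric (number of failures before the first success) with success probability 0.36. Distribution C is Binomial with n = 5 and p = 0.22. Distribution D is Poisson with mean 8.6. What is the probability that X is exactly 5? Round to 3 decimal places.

0.025

Conditional on each component, P(X = 5): A: 0.0176536; B: 0.0386547; C: 0.000515363; D: 0.0721736.
By total probability, P(X = 5) = 0.333333·0.0176536 + 0.166667·0.0386547 + 0.333333·0.000515363 + 0.166667·0.0721736 = 0.0245277.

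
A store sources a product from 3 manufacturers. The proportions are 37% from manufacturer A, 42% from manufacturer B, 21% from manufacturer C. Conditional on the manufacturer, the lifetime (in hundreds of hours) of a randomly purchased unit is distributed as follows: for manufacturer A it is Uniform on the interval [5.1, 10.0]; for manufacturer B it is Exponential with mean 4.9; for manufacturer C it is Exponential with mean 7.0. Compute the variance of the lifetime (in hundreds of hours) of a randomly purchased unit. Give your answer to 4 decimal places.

Per component, A: μ=7.55, E[X²]=59.0033; B: μ=4.9, E[X²]=48.02; C: μ=7, E[X²]=98.
E[X] = 0.37·7.55 + 0.42·4.9 + 0.21·7 = 6.3215.
E[X²] = 0.37·59.0033 + 0.42·48.02 + 0.21·98 = 62.5796.
Var(X) = E[X²] − (E[X])² = 62.5796 − 39.9614 = 22.6183.

22.6183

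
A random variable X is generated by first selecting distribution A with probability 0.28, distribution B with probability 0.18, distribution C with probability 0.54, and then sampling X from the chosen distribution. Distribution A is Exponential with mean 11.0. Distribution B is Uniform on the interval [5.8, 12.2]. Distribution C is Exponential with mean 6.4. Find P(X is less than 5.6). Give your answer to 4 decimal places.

Conditional on each component, P(X < 5.6): A: 0.398958; B: 0; C: 0.583138.
By total probability, P(X < 5.6) = 0.28·0.398958 + 0.18·0 + 0.54·0.583138 = 0.426603.

0.4266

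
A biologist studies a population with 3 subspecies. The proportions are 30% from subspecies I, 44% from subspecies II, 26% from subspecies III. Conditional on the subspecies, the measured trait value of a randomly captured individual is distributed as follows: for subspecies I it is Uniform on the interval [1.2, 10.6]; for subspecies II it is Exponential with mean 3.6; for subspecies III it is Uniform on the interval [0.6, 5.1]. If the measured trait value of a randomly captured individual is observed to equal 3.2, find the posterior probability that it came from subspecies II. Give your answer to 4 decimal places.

Likelihoods f(3.2 | ·): I: 0.106383; II: 0.114198; III: 0.222222.
Posterior ∝ prior × likelihood. Numerator for II: 0.44·0.114198 = 0.0502471.
Normalizing constant: 0.3·0.106383 + 0.44·0.114198 + 0.26·0.222222 = 0.13994.
P(II | observation) = 0.0502471 / 0.13994 = 0.359062.

0.3591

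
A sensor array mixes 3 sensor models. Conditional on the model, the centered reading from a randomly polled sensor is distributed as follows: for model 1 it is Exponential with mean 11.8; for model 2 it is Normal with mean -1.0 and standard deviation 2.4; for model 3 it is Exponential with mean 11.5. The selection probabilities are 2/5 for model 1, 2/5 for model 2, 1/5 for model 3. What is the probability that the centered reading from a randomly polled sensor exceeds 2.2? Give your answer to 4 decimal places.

0.5336

Conditional on each model, P(X > 2.2): 1: 0.829908; 2: 0.0912112; 3: 0.825881.
By total probability, P(X > 2.2) = 0.4·0.829908 + 0.4·0.0912112 + 0.2·0.825881 = 0.533624.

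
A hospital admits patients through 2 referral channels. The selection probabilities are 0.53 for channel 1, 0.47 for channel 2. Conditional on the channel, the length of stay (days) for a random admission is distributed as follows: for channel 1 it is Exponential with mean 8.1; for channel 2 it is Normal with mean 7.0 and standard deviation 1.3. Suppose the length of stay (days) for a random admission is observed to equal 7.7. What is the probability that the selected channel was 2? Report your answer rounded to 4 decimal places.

0.8315

Likelihoods f(7.7 | ·): 1: 0.0477163; 2: 0.265465.
Posterior ∝ prior × likelihood. Numerator for 2: 0.47·0.265465 = 0.124768.
Normalizing constant: 0.53·0.0477163 + 0.47·0.265465 = 0.150058.
P(2 | observation) = 0.124768 / 0.150058 = 0.831468.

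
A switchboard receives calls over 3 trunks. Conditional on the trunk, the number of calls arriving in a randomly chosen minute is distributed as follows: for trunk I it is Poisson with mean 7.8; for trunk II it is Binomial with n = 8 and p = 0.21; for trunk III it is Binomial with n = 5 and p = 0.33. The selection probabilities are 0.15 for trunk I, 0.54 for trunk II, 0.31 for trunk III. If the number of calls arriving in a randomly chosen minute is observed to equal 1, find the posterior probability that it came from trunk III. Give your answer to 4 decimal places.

Likelihoods P(X=1 | ·): I: 0.00319593; II: 0.322626; III: 0.332493.
Posterior ∝ prior × likelihood. Numerator for III: 0.31·0.332493 = 0.103073.
Normalizing constant: 0.15·0.00319593 + 0.54·0.322626 + 0.31·0.332493 = 0.27777.
P(III | observation) = 0.103073 / 0.27777 = 0.371073.

0.3711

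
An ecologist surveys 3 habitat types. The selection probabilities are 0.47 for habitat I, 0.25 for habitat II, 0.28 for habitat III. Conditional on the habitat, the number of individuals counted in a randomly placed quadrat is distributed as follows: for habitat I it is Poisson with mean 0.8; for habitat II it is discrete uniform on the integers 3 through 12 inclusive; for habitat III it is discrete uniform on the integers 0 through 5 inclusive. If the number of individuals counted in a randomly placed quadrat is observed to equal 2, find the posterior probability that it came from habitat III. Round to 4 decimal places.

Likelihoods P(X=2 | ·): I: 0.143785; II: 0; III: 0.166667.
Posterior ∝ prior × likelihood. Numerator for III: 0.28·0.166667 = 0.0466667.
Normalizing constant: 0.47·0.143785 + 0.25·0 + 0.28·0.166667 = 0.114246.
P(III | observation) = 0.0466667 / 0.114246 = 0.408476.

0.4085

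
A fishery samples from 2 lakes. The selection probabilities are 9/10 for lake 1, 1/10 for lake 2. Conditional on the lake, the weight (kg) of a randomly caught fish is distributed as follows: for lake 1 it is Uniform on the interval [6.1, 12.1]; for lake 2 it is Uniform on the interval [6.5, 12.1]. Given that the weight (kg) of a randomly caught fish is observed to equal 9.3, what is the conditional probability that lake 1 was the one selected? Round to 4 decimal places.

0.8936

Likelihoods f(9.3 | ·): 1: 0.166667; 2: 0.178571.
Posterior ∝ prior × likelihood. Numerator for 1: 0.9·0.166667 = 0.15.
Normalizing constant: 0.9·0.166667 + 0.1·0.178571 = 0.167857.
P(1 | observation) = 0.15 / 0.167857 = 0.893617.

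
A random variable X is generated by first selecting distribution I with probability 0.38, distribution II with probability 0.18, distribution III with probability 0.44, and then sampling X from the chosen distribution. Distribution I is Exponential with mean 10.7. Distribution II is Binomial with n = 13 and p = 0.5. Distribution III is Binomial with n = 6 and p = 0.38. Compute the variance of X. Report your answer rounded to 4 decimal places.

Per component, I: μ=10.7, E[X²]=228.98; II: μ=6.5, E[X²]=45.5; III: μ=2.28, E[X²]=6.612.
E[X] = 0.38·10.7 + 0.18·6.5 + 0.44·2.28 = 6.2392.
E[X²] = 0.38·228.98 + 0.18·45.5 + 0.44·6.612 = 98.1117.
Var(X) = E[X²] − (E[X])² = 98.1117 − 38.9276 = 59.1841.

59.1841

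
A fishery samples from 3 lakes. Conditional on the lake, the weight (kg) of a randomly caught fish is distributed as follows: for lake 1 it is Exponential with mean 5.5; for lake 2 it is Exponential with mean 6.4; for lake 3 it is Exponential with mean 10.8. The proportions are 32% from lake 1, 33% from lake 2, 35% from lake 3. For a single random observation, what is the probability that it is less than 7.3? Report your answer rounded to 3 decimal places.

0.632

Conditional on each lake, P(X < 7.3): 1: 0.7348; 2: 0.680381; 3: 0.491315.
By total probability, P(X < 7.3) = 0.32·0.7348 + 0.33·0.680381 + 0.35·0.491315 = 0.631622.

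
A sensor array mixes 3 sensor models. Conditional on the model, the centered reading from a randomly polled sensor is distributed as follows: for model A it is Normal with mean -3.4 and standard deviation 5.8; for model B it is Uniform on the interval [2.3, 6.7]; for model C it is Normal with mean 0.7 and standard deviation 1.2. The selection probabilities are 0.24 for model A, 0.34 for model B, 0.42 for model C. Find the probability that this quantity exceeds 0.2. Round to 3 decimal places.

0.682

Conditional on each model, P(X > 0.2): A: 0.267402; B: 1; C: 0.661539.
By total probability, P(X > 0.2) = 0.24·0.267402 + 0.34·1 + 0.42·0.661539 = 0.682023.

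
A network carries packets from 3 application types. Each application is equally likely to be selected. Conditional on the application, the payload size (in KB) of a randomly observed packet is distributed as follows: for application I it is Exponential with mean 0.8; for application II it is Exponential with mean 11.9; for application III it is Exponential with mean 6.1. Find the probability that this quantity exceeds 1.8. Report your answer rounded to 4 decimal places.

0.5698

Conditional on each application, P(X > 1.8): I: 0.105399; II: 0.859624; III: 0.744471.
By total probability, P(X > 1.8) = 0.333333·0.105399 + 0.333333·0.859624 + 0.333333·0.744471 = 0.569831.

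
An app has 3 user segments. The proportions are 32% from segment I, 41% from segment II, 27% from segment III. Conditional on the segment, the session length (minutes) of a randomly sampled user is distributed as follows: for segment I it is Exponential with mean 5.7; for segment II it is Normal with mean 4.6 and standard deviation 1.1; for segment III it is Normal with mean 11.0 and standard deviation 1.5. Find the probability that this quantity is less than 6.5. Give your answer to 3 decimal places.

0.611

Conditional on each segment, P(X < 6.5): I: 0.680293; II: 0.957941; III: 0.0013499.
By total probability, P(X < 6.5) = 0.32·0.680293 + 0.41·0.957941 + 0.27·0.0013499 = 0.610814.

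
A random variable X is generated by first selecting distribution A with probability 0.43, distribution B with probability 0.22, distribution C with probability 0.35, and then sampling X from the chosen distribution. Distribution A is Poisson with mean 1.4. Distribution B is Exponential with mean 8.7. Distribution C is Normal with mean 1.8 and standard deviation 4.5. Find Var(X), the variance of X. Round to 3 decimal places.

Per component, A: μ=1.4, E[X²]=3.36; B: μ=8.7, E[X²]=151.38; C: μ=1.8, E[X²]=23.49.
E[X] = 0.43·1.4 + 0.22·8.7 + 0.35·1.8 = 3.146.
E[X²] = 0.43·3.36 + 0.22·151.38 + 0.35·23.49 = 42.9699.
Var(X) = E[X²] − (E[X])² = 42.9699 − 9.89732 = 33.0726.

33.073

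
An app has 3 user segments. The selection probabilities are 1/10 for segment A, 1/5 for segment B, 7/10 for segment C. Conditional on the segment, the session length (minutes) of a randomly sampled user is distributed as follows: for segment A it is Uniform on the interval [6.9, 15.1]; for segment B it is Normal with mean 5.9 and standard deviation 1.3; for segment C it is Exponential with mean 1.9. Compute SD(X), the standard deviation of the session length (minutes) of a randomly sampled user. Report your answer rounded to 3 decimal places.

Per component, A: μ=11, E[X²]=126.603; B: μ=5.9, E[X²]=36.5; C: μ=1.9, E[X²]=7.22.
E[X] = 0.1·11 + 0.2·5.9 + 0.7·1.9 = 3.61.
E[X²] = 0.1·126.603 + 0.2·36.5 + 0.7·7.22 = 25.0143.
Var(X) = E[X²] − (E[X])² = 25.0143 − 13.0321 = 11.9822.
SD(X) = √11.9822 = 3.46154.

3.462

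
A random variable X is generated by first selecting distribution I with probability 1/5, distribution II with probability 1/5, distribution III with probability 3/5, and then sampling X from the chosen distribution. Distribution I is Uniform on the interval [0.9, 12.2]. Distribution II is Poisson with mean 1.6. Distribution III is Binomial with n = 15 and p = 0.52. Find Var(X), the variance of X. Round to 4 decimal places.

10.4750

Per component, I: μ=6.55, E[X²]=53.5433; II: μ=1.6, E[X²]=4.16; III: μ=7.8, E[X²]=64.584.
E[X] = 0.2·6.55 + 0.2·1.6 + 0.6·7.8 = 6.31.
E[X²] = 0.2·53.5433 + 0.2·4.16 + 0.6·64.584 = 50.2911.
Var(X) = E[X²] − (E[X])² = 50.2911 − 39.8161 = 10.475.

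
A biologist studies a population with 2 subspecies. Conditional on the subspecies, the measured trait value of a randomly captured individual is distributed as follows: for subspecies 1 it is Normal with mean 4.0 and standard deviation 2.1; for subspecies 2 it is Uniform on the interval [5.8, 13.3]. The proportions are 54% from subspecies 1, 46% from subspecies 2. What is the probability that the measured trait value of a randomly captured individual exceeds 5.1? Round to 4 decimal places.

0.6221

Conditional on each subspecies, P(X > 5.1): 1: 0.300206; 2: 1.
By total probability, P(X > 5.1) = 0.54·0.300206 + 0.46·1 = 0.622111.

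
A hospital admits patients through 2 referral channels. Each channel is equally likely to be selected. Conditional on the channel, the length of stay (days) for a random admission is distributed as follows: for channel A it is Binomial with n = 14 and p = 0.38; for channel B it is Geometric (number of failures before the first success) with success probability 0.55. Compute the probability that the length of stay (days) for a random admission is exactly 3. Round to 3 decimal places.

Conditional on each channel, P(X = 3): A: 0.103935; B: 0.0501187.
By total probability, P(X = 3) = 0.5·0.103935 + 0.5·0.0501187 = 0.0770267.

0.077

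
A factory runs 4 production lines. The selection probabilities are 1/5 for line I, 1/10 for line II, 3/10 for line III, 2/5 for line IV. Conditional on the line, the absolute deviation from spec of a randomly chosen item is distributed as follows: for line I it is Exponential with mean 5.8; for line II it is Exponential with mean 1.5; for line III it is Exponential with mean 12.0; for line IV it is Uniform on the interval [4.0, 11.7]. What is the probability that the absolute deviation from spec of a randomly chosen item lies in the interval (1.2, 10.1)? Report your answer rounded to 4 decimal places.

0.6314

Conditional on each line, P(1.2 < X < 10.1): I: 0.637825; II: 0.448138; III: 0.473846; IV: 0.792208.
By total probability, P(1.2 < X < 10.1) = 0.2·0.637825 + 0.1·0.448138 + 0.3·0.473846 + 0.4·0.792208 = 0.631416.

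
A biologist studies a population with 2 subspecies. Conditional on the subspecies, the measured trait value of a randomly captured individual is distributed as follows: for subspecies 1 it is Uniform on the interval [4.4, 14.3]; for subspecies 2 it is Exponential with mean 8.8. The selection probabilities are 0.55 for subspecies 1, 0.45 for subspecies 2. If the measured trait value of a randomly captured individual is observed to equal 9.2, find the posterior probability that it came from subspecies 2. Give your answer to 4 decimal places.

0.2445

Likelihoods f(9.2 | ·): 1: 0.10101; 2: 0.0399468.
Posterior ∝ prior × likelihood. Numerator for 2: 0.45·0.0399468 = 0.0179761.
Normalizing constant: 0.55·0.10101 + 0.45·0.0399468 = 0.0735316.
P(2 | observation) = 0.0179761 / 0.0735316 = 0.244467.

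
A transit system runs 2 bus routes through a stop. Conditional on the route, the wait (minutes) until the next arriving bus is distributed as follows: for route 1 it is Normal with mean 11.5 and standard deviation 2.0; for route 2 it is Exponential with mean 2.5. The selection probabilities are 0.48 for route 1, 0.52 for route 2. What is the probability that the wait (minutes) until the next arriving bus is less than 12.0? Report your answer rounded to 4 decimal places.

0.8031

Conditional on each route, P(X < 12.0): 1: 0.598706; 2: 0.99177.
By total probability, P(X < 12.0) = 0.48·0.598706 + 0.52·0.99177 = 0.8031.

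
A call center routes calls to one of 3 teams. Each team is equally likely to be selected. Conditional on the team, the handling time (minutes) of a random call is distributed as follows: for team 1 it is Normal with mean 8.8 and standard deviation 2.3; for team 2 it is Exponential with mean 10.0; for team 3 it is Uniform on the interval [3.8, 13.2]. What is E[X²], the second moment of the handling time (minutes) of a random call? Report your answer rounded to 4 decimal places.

120.7811

For each component E[X²] = Var + (mean)², giving 1: 82.73; 2: 200; 3: 79.6133.
Overall E[X²] = 0.333333·82.73 + 0.333333·200 + 0.333333·79.6133 = 120.781.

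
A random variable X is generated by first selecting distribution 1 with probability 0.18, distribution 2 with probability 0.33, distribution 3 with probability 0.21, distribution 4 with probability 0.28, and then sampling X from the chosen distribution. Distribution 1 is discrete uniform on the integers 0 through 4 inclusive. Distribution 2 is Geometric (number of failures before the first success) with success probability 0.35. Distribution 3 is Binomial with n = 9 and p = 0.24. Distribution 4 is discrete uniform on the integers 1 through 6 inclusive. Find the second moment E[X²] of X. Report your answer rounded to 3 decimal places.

9.540

For each component E[X²] = Var + (mean)², giving 1: 6; 2: 8.7551; 3: 6.3072; 4: 15.1667.
Overall E[X²] = 0.18·6 + 0.33·8.7551 + 0.21·6.3072 + 0.28·15.1667 = 9.54036.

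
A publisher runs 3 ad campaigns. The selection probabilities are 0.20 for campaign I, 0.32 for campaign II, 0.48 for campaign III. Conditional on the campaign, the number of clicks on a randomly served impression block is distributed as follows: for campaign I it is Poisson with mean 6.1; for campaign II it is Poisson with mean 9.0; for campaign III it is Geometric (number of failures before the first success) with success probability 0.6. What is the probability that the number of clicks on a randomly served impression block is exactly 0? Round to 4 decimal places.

Conditional on each campaign, P(X = 0): I: 0.00224287; II: 0.00012341; III: 0.6.
By total probability, P(X = 0) = 0.2·0.00224287 + 0.32·0.00012341 + 0.48·0.6 = 0.288488.

0.2885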